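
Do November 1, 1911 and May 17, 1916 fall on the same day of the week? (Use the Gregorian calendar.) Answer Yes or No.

Yes

From Nov 1, 1911 to May 17, 1916 is 1659 days.
1659 mod 7 = 0, so they are the same weekday.
(Nov 1, 1911 is a Wednesday; May 17, 1916 is a Wednesday.)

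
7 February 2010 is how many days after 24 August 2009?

Aug 24, 2009 → Sep 24, 2009: 31 days (August has 31).
Sep 24, 2009 → Oct 24, 2009: 30 days (September has 30).
Oct 24, 2009 → Nov 24, 2009: 31 days (October has 31).
Nov 24, 2009 → Dec 24, 2009: 30 days (November has 30).
Dec 24, 2009 → Jan 24, 2010: 31 days (December has 31).
Jan 24, 2010 → Feb 7, 2010: 14 days.
Total: 167 days.

167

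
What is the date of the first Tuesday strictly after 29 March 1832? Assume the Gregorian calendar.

April 3, 1832

Mar 29, 1832 is a Thursday.
From Thursday to the next Tuesday is 5 days.
Mar 29, 1832 + 5 = Apr 3, 1832.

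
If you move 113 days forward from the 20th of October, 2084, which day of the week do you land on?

Oct 20, 2084 is a Friday.
113 mod 7 = 1, so 113 days after a Friday is Friday + 1 = Saturday.

Saturday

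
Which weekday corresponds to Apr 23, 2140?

Doomsday rule: the anchor day for the 2100s is Sunday. For year 40: 40÷12 = 3 r 4, and 4÷4 = 1, so 3+4+1 = 8.
Sunday + 8 ≡ Monday — that's 2140's doomsday.
In April the doomsday date is Apr 4.
Apr 23 is 19 days after Apr 4; 19 mod 7 = 5, so Monday + 5 = Saturday.

Saturday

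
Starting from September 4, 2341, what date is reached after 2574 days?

September 21, 2348

+365 (one year) → Sep 4, 2342 (2209 left).
+365 (one year) → Sep 4, 2343 (1844 left).
+366 (one year; includes Feb 29, 2344) → Sep 4, 2344 (1478 left).
+365 (one year) → Sep 4, 2345 (1113 left).
+365 (one year) → Sep 4, 2346 (748 left).
+365 (one year) → Sep 4, 2347 (383 left).
Sep has 30 days: +27 → Oct 1, 2347 (356 left).
Oct has 31 days: +31 → Nov 1, 2347 (325 left).
Nov has 30 days: +30 → Dec 1, 2347 (295 left).
Dec has 31 days: +31 → Jan 1, 2348 (264 left).
Jan has 31 days: +31 → Feb 1, 2348 (233 left).
Feb has 29 days: +29 → Mar 1, 2348 (204 left).
Mar has 31 days: +31 → Apr 1, 2348 (173 left).
Apr has 30 days: +30 → May 1, 2348 (143 left).
May has 31 days: +31 → Jun 1, 2348 (112 left).
Jun has 30 days: +30 → Jul 1, 2348 (82 left).
Jul has 31 days: +31 → Aug 1, 2348 (51 left).
Aug has 31 days: +31 → Sep 1, 2348 (20 left).
+20 → Sep 21, 2348.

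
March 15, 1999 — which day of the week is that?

Doomsday rule: the anchor day for the 1900s is Wednesday. For year 99: 99÷12 = 8 r 3, and 3÷4 = 0, so 8+3+0 = 11.
Wednesday + 11 ≡ Sunday — that's 1999's doomsday.
In March the doomsday date is Mar 14.
Mar 15 is 1 day after Mar 14; 1 mod 7 = 1, so Sunday + 1 = Monday.

Monday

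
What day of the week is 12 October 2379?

Doomsday rule: the anchor day for the 2300s is Wednesday. For year 79: 79÷12 = 6 r 7, and 7÷4 = 1, so 6+7+1 = 14.
Wednesday + 14 ≡ Wednesday — that's 2379's doomsday.
In October the doomsday date is Oct 10.
Oct 12 is 2 days after Oct 10; 2 mod 7 = 2, so Wednesday + 2 = Friday.

Friday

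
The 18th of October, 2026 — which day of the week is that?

January 1, 2026 is a Thursday.
Jan 1, 2026 → Feb 1, 2026: 31 days (January has 31).
Feb 1, 2026 → Mar 1, 2026: 28 days (February has 28).
Mar 1, 2026 → Apr 1, 2026: 31 days (March has 31).
Apr 1, 2026 → May 1, 2026: 30 days (April has 30).
May 1, 2026 → Jun 1, 2026: 31 days (May has 31).
Jun 1, 2026 → Jul 1, 2026: 30 days (June has 30).
Jul 1, 2026 → Aug 1, 2026: 31 days (July has 31).
Aug 1, 2026 → Sep 1, 2026: 31 days (August has 31).
Sep 1, 2026 → Oct 1, 2026: 30 days (September has 30).
Oct 1, 2026 → Oct 18, 2026: 17 days.
Total: 290 days.
290 mod 7 = 3, so Thursday + 3 = Sunday.

Sunday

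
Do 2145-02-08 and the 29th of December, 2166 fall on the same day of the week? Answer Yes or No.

From Feb 8, 2145 to Dec 29, 2166 is 7994 days.
7994 mod 7 = 0, so they are the same weekday.
(Feb 8, 2145 is a Monday; Dec 29, 2166 is a Monday.)

Yes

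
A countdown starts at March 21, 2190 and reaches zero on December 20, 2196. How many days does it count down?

Mar 21, 2190 → Mar 21, 2191: 365 days.
Mar 21, 2191 → Mar 21, 2192: 366 days (Feb 29, 2192 is in that span).
Mar 21, 2192 → Mar 21, 2193: 365 days.
Mar 21, 2193 → Mar 21, 2194: 365 days.
Mar 21, 2194 → Mar 21, 2195: 365 days.
Mar 21, 2195 → Mar 21, 2196: 366 days (Feb 29, 2196 is in that span).
Mar 21, 2196 → Apr 21, 2196: 31 days (March has 31).
Apr 21, 2196 → May 21, 2196: 30 days (April has 30).
May 21, 2196 → Jun 21, 2196: 31 days (May has 31).
Jun 21, 2196 → Jul 21, 2196: 30 days (June has 30).
Jul 21, 2196 → Aug 21, 2196: 31 days (July has 31).
Aug 21, 2196 → Sep 21, 2196: 31 days (August has 31).
Sep 21, 2196 → Oct 21, 2196: 30 days (September has 30).
Oct 21, 2196 → Nov 21, 2196: 31 days (October has 31).
Nov 21, 2196 → Dec 20, 2196: 29 days.
Total: 2466 days.

2466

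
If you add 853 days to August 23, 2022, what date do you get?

December 23, 2024

+365 (one year) → Aug 23, 2023 (488 left).
+366 (one year; includes Feb 29, 2024) → Aug 23, 2024 (122 left).
Aug has 31 days: +9 → Sep 1, 2024 (113 left).
Sep has 30 days: +30 → Oct 1, 2024 (83 left).
Oct has 31 days: +31 → Nov 1, 2024 (52 left).
Nov has 30 days: +30 → Dec 1, 2024 (22 left).
+22 → Dec 23, 2024.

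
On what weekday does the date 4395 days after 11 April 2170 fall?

Apr 11, 2170 is a Wednesday.
4395 mod 7 = 6, so 4395 days after a Wednesday is Wednesday + 6 = Tuesday.

Tuesday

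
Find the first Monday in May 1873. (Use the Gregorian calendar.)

May 1, 1873 is a Thursday.
The first Monday is therefore May 5 (4 days later).

May 5, 1873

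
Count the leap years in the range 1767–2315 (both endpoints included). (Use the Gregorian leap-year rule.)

132

Multiples of 4 in [1767,2315]: 137.
Of those, multiples of 100: 6 (not leap unless ÷400).
Multiples of 400: 1.
Leap years = 137 − 6 + 1 = 132.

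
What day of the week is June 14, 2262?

Saturday

Doomsday rule: the anchor day for the 2200s is Friday. For year 62: 62÷12 = 5 r 2, and 2÷4 = 0, so 5+2+0 = 7.
Friday + 7 ≡ Friday — that's 2262's doomsday.
In June the doomsday date is Jun 6.
Jun 14 is 8 days after Jun 6; 8 mod 7 = 1, so Friday + 1 = Saturday.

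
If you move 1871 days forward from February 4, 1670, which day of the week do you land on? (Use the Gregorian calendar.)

Feb 4, 1670 is a Tuesday.
1871 mod 7 = 2, so 1871 days after a Tuesday is Tuesday + 2 = Thursday.

Thursday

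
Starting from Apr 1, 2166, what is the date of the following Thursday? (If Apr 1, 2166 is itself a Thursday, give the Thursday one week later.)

Apr 1, 2166 is a Tuesday.
From Tuesday to the next Thursday is 2 days.
Apr 1, 2166 + 2 = Apr 3, 2166.

April 3, 2166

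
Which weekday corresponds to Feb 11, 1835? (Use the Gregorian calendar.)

Doomsday rule: the anchor day for the 1800s is Friday. For year 35: 35÷12 = 2 r 11, and 11÷4 = 2, so 2+11+2 = 15.
Friday + 15 ≡ Saturday — that's 1835's doomsday.
In February the doomsday date is Feb 28 (1835 is not a leap year).
Feb 11 is 17 days before Feb 28; 17 mod 7 = 3, so Saturday − 3 = Wednesday.

Wednesday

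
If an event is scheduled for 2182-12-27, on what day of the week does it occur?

Doomsday rule: the anchor day for the 2100s is Sunday. For year 82: 82÷12 = 6 r 10, and 10÷4 = 2, so 6+10+2 = 18.
Sunday + 18 ≡ Thursday — that's 2182's doomsday.
In December the doomsday date is Dec 12.
Dec 27 is 15 days after Dec 12; 15 mod 7 = 1, so Thursday + 1 = Friday.

Friday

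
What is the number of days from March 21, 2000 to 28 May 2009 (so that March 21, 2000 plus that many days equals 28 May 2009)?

3355

Mar 21, 2000 → Mar 21, 2001: 365 days.
Mar 21, 2001 → Mar 21, 2002: 365 days.
Mar 21, 2002 → Mar 21, 2003: 365 days.
Mar 21, 2003 → Mar 21, 2004: 366 days (Feb 29, 2004 is in that span).
Mar 21, 2004 → Mar 21, 2005: 365 days.
Mar 21, 2005 → Mar 21, 2006: 365 days.
Mar 21, 2006 → Mar 21, 2007: 365 days.
Mar 21, 2007 → Mar 21, 2008: 366 days (Feb 29, 2008 is in that span).
Mar 21, 2008 → Mar 21, 2009: 365 days.
Mar 21, 2009 → Apr 21, 2009: 31 days (March has 31).
Apr 21, 2009 → May 21, 2009: 30 days (April has 30).
May 21, 2009 → May 28, 2009: 7 days.
Total: 3355 days.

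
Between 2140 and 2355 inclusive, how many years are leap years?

Multiples of 4 in [2140,2355]: 54.
Of those, multiples of 100: 2 (not leap unless ÷400).
Multiples of 400: 0.
Leap years = 54 − 2 + 0 = 52.

52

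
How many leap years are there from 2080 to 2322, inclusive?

58

Multiples of 4 in [2080,2322]: 61.
Of those, multiples of 100: 3 (not leap unless ÷400).
Multiples of 400: 0.
Leap years = 61 − 3 + 0 = 58.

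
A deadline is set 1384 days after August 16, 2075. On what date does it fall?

+366 (one year; includes Feb 29, 2076) → Aug 16, 2076 (1018 left).
+365 (one year) → Aug 16, 2077 (653 left).
+365 (one year) → Aug 16, 2078 (288 left).
Aug has 31 days: +16 → Sep 1, 2078 (272 left).
Sep has 30 days: +30 → Oct 1, 2078 (242 left).
Oct has 31 days: +31 → Nov 1, 2078 (211 left).
Nov has 30 days: +30 → Dec 1, 2078 (181 left).
Dec has 31 days: +31 → Jan 1, 2079 (150 left).
Jan has 31 days: +31 → Feb 1, 2079 (119 left).
Feb has 28 days: +28 → Mar 1, 2079 (91 left).
Mar has 31 days: +31 → Apr 1, 2079 (60 left).
Apr has 30 days: +30 → May 1, 2079 (30 left).
+30 → May 31, 2079.

May 31, 2079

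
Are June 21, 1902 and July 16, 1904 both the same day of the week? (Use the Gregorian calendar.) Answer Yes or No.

From Jun 21, 1902 to Jul 16, 1904 is 756 days.
756 mod 7 = 0, so they are the same weekday.
(Jun 21, 1902 is a Saturday; Jul 16, 1904 is a Saturday.)

Yes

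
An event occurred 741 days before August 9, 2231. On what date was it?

July 29, 2229

−365 (one year) → Aug 9, 2230 (376 left).
−9 → Jul 31, 2230 (end of Jul, 31 days; 367 left).
−31 → Jun 30, 2230 (end of Jun, 30 days; 336 left).
−30 → May 31, 2230 (end of May, 31 days; 306 left).
−31 → Apr 30, 2230 (end of Apr, 30 days; 275 left).
−30 → Mar 31, 2230 (end of Mar, 31 days; 245 left).
−31 → Feb 28, 2230 (end of Feb, 28 days; 214 left).
−28 → Jan 31, 2230 (end of Jan, 31 days; 186 left).
−31 → Dec 31, 2229 (end of Dec, 31 days; 155 left).
−31 → Nov 30, 2229 (end of Nov, 30 days; 124 left).
−30 → Oct 31, 2229 (end of Oct, 31 days; 94 left).
−31 → Sep 30, 2229 (end of Sep, 30 days; 63 left).
−30 → Aug 31, 2229 (end of Aug, 31 days; 33 left).
−31 → Jul 31, 2229 (end of Jul, 31 days; 2 left).
−2 → Jul 29, 2229.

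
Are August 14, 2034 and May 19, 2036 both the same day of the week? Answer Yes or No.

From Aug 14, 2034 to May 19, 2036 is 644 days.
644 mod 7 = 0, so they are the same weekday.
(Aug 14, 2034 is a Monday; May 19, 2036 is a Monday.)

Yes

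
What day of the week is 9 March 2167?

Monday

Doomsday rule: the anchor day for the 2100s is Sunday. For year 67: 67÷12 = 5 r 7, and 7÷4 = 1, so 5+7+1 = 13.
Sunday + 13 ≡ Saturday — that's 2167's doomsday.
In March the doomsday date is Mar 14.
Mar 9 is 5 days before Mar 14; 5 mod 7 = 5, so Saturday − 5 = Monday.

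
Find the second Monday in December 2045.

December 11, 2045

December 1, 2045 is a Friday.
The first Monday is therefore December 4 (3 days later).
The second Monday is 4 + 1×7 = December 11.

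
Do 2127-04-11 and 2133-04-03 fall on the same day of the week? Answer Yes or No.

From Apr 11, 2127 to Apr 3, 2133 is 2184 days.
2184 mod 7 = 0, so they are the same weekday.
(Apr 11, 2127 is a Friday; Apr 3, 2133 is a Friday.)

Yes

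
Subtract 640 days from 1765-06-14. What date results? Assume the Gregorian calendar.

September 13, 1763

−365 (one year) → Jun 14, 1764 (275 left).
−14 → May 31, 1764 (end of May, 31 days; 261 left).
−31 → Apr 30, 1764 (end of Apr, 30 days; 230 left).
−30 → Mar 31, 1764 (end of Mar, 31 days; 200 left).
−31 → Feb 29, 1764 (end of Feb, 29 days; 169 left).
−29 → Jan 31, 1764 (end of Jan, 31 days; 140 left).
−31 → Dec 31, 1763 (end of Dec, 31 days; 109 left).
−31 → Nov 30, 1763 (end of Nov, 30 days; 78 left).
−30 → Oct 31, 1763 (end of Oct, 31 days; 48 left).
−31 → Sep 30, 1763 (end of Sep, 30 days; 17 left).
−17 → Sep 13, 1763.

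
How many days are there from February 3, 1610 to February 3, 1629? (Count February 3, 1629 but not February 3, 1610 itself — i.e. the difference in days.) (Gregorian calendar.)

Feb 3, 1610 → Feb 3, 1611: 365 days.
Feb 3, 1611 → Feb 3, 1612: 365 days.
Feb 3, 1612 → Feb 3, 1613: 366 days (Feb 29, 1612 is in that span).
Feb 3, 1613 → Feb 3, 1614: 365 days.
Feb 3, 1614 → Feb 3, 1615: 365 days.
Feb 3, 1615 → Feb 3, 1616: 365 days.
Feb 3, 1616 → Feb 3, 1617: 366 days (Feb 29, 1616 is in that span).
Feb 3, 1617 → Feb 3, 1618: 365 days.
Feb 3, 1618 → Feb 3, 1619: 365 days.
Feb 3, 1619 → Feb 3, 1620: 365 days.
Feb 3, 1620 → Feb 3, 1621: 366 days (Feb 29, 1620 is in that span).
Feb 3, 1621 → Feb 3, 1622: 365 days.
Feb 3, 1622 → Feb 3, 1623: 365 days.
Feb 3, 1623 → Feb 3, 1624: 365 days.
Feb 3, 1624 → Feb 3, 1625: 366 days (Feb 29, 1624 is in that span).
Feb 3, 1625 → Feb 3, 1626: 365 days.
Feb 3, 1626 → Feb 3, 1627: 365 days.
Feb 3, 1627 → Feb 3, 1628: 365 days.
Feb 3, 1628 → Mar 3, 1628: 29 days (February has 29).
Mar 3, 1628 → Apr 3, 1628: 31 days (March has 31).
Apr 3, 1628 → May 3, 1628: 30 days (April has 30).
May 3, 1628 → Jun 3, 1628: 31 days (May has 31).
Jun 3, 1628 → Jul 3, 1628: 30 days (June has 30).
Jul 3, 1628 → Aug 3, 1628: 31 days (July has 31).
Aug 3, 1628 → Sep 3, 1628: 31 days (August has 31).
Sep 3, 1628 → Oct 3, 1628: 30 days (September has 30).
Oct 3, 1628 → Nov 3, 1628: 31 days (October has 31).
Nov 3, 1628 → Dec 3, 1628: 30 days (November has 30).
Dec 3, 1628 → Jan 3, 1629: 31 days (December has 31).
Jan 3, 1629 → Feb 3, 1629: 31 days.
Total: 6940 days.

6940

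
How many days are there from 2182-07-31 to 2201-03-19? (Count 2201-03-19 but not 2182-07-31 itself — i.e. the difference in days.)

6805

Jul 31, 2182 → Jul 31, 2183: 365 days.
Jul 31, 2183 → Jul 31, 2184: 366 days (Feb 29, 2184 is in that span).
Jul 31, 2184 → Jul 31, 2185: 365 days.
Jul 31, 2185 → Jul 31, 2186: 365 days.
Jul 31, 2186 → Jul 31, 2187: 365 days.
Jul 31, 2187 → Jul 31, 2188: 366 days (Feb 29, 2188 is in that span).
Jul 31, 2188 → Jul 31, 2189: 365 days.
Jul 31, 2189 → Jul 31, 2190: 365 days.
Jul 31, 2190 → Jul 31, 2191: 365 days.
Jul 31, 2191 → Jul 31, 2192: 366 days (Feb 29, 2192 is in that span).
Jul 31, 2192 → Jul 31, 2193: 365 days.
Jul 31, 2193 → Jul 31, 2194: 365 days.
Jul 31, 2194 → Jul 31, 2195: 365 days.
Jul 31, 2195 → Jul 31, 2196: 366 days (Feb 29, 2196 is in that span).
Jul 31, 2196 → Jul 31, 2197: 365 days.
Jul 31, 2197 → Jul 31, 2198: 365 days.
Jul 31, 2198 → Jul 31, 2199: 365 days.
Jul 31, 2199 → Jul 31, 2200: 365 days.
Jul 31, 2200 → Aug 31, 2200: 31 days (July has 31).
Aug 31, 2200 → Sep 30, 2200: 30 days (August has 31).
Sep 30, 2200 → Oct 30, 2200: 30 days (September has 30).
Oct 30, 2200 → Nov 30, 2200: 31 days (October has 31).
Nov 30, 2200 → Dec 30, 2200: 30 days (November has 30).
Dec 30, 2200 → Jan 30, 2201: 31 days (December has 31).
Jan 30, 2201 → Feb 28, 2201: 29 days (January has 31).
Feb 28, 2201 → Mar 19, 2201: 19 days.
Total: 6805 days.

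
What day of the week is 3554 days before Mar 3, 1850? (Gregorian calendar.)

Tuesday

First find the weekday of Mar 3, 1850. Doomsday rule: the anchor day for the 1800s is Friday. For year 50: 50÷12 = 4 r 2, and 2÷4 = 0, so 4+2+0 = 6.
Friday + 6 ≡ Thursday — that's 1850's doomsday.
In March the doomsday date is Mar 14.
Mar 3 is 11 days before Mar 14; 11 mod 7 = 4, so Thursday − 4 = Sunday.
3554 mod 7 = 5, so 3554 days before a Sunday is Sunday − 5 = Tuesday.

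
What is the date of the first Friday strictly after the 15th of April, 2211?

Apr 15, 2211 is a Monday.
From Monday to the next Friday is 4 days.
Apr 15, 2211 + 4 = Apr 19, 2211.

April 19, 2211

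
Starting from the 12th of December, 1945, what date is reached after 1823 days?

December 9, 1950

+365 (one year) → Dec 12, 1946 (1458 left).
+365 (one year) → Dec 12, 1947 (1093 left).
+366 (one year; includes Feb 29, 1948) → Dec 12, 1948 (727 left).
+365 (one year) → Dec 12, 1949 (362 left).
Dec has 31 days: +20 → Jan 1, 1950 (342 left).
Jan has 31 days: +31 → Feb 1, 1950 (311 left).
Feb has 28 days: +28 → Mar 1, 1950 (283 left).
Mar has 31 days: +31 → Apr 1, 1950 (252 left).
Apr has 30 days: +30 → May 1, 1950 (222 left).
May has 31 days: +31 → Jun 1, 1950 (191 left).
Jun has 30 days: +30 → Jul 1, 1950 (161 left).
Jul has 31 days: +31 → Aug 1, 1950 (130 left).
Aug has 31 days: +31 → Sep 1, 1950 (99 left).
Sep has 30 days: +30 → Oct 1, 1950 (69 left).
Oct has 31 days: +31 → Nov 1, 1950 (38 left).
Nov has 30 days: +30 → Dec 1, 1950 (8 left).
+8 → Dec 9, 1950.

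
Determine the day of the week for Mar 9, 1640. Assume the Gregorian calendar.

Friday

Doomsday rule: the anchor day for the 1600s is Tuesday. For year 40: 40÷12 = 3 r 4, and 4÷4 = 1, so 3+4+1 = 8.
Tuesday + 8 ≡ Wednesday — that's 1640's doomsday.
In March the doomsday date is Mar 14.
Mar 9 is 5 days before Mar 14; 5 mod 7 = 5, so Wednesday − 5 = Friday.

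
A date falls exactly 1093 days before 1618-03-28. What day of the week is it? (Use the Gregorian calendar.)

First find the weekday of Mar 28, 1618. Doomsday rule: the anchor day for the 1600s is Tuesday. For year 18: 18÷12 = 1 r 6, and 6÷4 = 1, so 1+6+1 = 8.
Tuesday + 8 ≡ Wednesday — that's 1618's doomsday.
In March the doomsday date is Mar 14.
Mar 28 is 14 days after Mar 14; 14 mod 7 = 0, so Wednesday + 0 = Wednesday.
1093 mod 7 = 1, so 1093 days before a Wednesday is Wednesday − 1 = Tuesday.

Tuesday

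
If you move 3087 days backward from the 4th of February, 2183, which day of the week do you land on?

Feb 4, 2183 is a Tuesday.
3087 mod 7 = 0, so 3087 days before a Tuesday is Tuesday − 0 = Tuesday.

Tuesday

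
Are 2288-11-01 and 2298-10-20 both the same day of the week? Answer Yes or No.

Yes

From Nov 1, 2288 to Oct 20, 2298 is 3640 days.
3640 mod 7 = 0, so they are the same weekday.
(Nov 1, 2288 is a Thursday; Oct 20, 2298 is a Thursday.)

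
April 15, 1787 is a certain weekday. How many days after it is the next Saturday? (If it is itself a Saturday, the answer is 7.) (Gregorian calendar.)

Apr 15, 1787 is a Sunday.
From Sunday to the next Saturday is 6 days.

6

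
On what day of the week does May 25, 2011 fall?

Wednesday

January 1, 2011 is a Saturday.
Jan 1, 2011 → Feb 1, 2011: 31 days (January has 31).
Feb 1, 2011 → Mar 1, 2011: 28 days (February has 28).
Mar 1, 2011 → Apr 1, 2011: 31 days (March has 31).
Apr 1, 2011 → May 1, 2011: 30 days (April has 30).
May 1, 2011 → May 25, 2011: 24 days.
Total: 144 days.
144 mod 7 = 4, so Saturday + 4 = Wednesday.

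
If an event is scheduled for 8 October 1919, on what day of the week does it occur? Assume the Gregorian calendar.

Doomsday rule: the anchor day for the 1900s is Wednesday. For year 19: 19÷12 = 1 r 7, and 7÷4 = 1, so 1+7+1 = 9.
Wednesday + 9 ≡ Friday — that's 1919's doomsday.
In October the doomsday date is Oct 10.
Oct 8 is 2 days before Oct 10; 2 mod 7 = 2, so Friday − 2 = Wednesday.

Wednesday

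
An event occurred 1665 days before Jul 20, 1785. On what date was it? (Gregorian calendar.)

−365 (one year) → Jul 20, 1784 (1300 left).
−366 (one year; includes Feb 29, 1784) → Jul 20, 1783 (934 left).
−365 (one year) → Jul 20, 1782 (569 left).
−365 (one year) → Jul 20, 1781 (204 left).
−20 → Jun 30, 1781 (end of Jun, 30 days; 184 left).
−30 → May 31, 1781 (end of May, 31 days; 154 left).
−31 → Apr 30, 1781 (end of Apr, 30 days; 123 left).
−30 → Mar 31, 1781 (end of Mar, 31 days; 93 left).
−31 → Feb 28, 1781 (end of Feb, 28 days; 62 left).
−28 → Jan 31, 1781 (end of Jan, 31 days; 34 left).
−31 → Dec 31, 1780 (end of Dec, 31 days; 3 left).
−3 → Dec 28, 1780.

December 28, 1780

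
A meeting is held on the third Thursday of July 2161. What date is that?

July 16, 2161

July 1, 2161 is a Wednesday.
The first Thursday is therefore July 2 (1 days later).
The third Thursday is 2 + 2×7 = July 16.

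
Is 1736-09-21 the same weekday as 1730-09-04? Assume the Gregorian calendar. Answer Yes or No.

No

From Sep 4, 1730 to Sep 21, 1736 is 2209 days.
2209 mod 7 = 4, so they are different weekdays.
(Sep 4, 1730 is a Monday; Sep 21, 1736 is a Friday.)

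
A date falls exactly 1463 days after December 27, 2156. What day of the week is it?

Monday

First find the weekday of Dec 27, 2156. Doomsday rule: the anchor day for the 2100s is Sunday. For year 56: 56÷12 = 4 r 8, and 8÷4 = 2, so 4+8+2 = 14.
Sunday + 14 ≡ Sunday — that's 2156's doomsday.
In December the doomsday date is Dec 12.
Dec 27 is 15 days after Dec 12; 15 mod 7 = 1, so Sunday + 1 = Monday.
1463 mod 7 = 0, so 1463 days after a Monday is Monday + 0 = Monday.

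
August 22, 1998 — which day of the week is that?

Saturday

January 1, 1998 is a Thursday.
Jan 1, 1998 → Feb 1, 1998: 31 days (January has 31).
Feb 1, 1998 → Mar 1, 1998: 28 days (February has 28).
Mar 1, 1998 → Apr 1, 1998: 31 days (March has 31).
Apr 1, 1998 → May 1, 1998: 30 days (April has 30).
May 1, 1998 → Jun 1, 1998: 31 days (May has 31).
Jun 1, 1998 → Jul 1, 1998: 30 days (June has 30).
Jul 1, 1998 → Aug 1, 1998: 31 days (July has 31).
Aug 1, 1998 → Aug 22, 1998: 21 days.
Total: 233 days.
233 mod 7 = 2, so Thursday + 2 = Saturday.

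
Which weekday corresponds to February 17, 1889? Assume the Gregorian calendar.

Sunday

Doomsday rule: the anchor day for the 1800s is Friday. For year 89: 89÷12 = 7 r 5, and 5÷4 = 1, so 7+5+1 = 13.
Friday + 13 ≡ Thursday — that's 1889's doomsday.
In February the doomsday date is Feb 28 (1889 is not a leap year).
Feb 17 is 11 days before Feb 28; 11 mod 7 = 4, so Thursday − 4 = Sunday.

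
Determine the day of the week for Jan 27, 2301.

Doomsday rule: the anchor day for the 2300s is Wednesday. For year 01: 1÷12 = 0 r 1, and 1÷4 = 0, so 0+1+0 = 1.
Wednesday + 1 ≡ Thursday — that's 2301's doomsday.
In January the doomsday date is Jan 3 (2301 is not a leap year).
Jan 27 is 24 days after Jan 3; 24 mod 7 = 3, so Thursday + 3 = Sunday.

Sunday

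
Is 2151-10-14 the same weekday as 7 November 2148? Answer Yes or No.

Yes

From Nov 7, 2148 to Oct 14, 2151 is 1071 days.
1071 mod 7 = 0, so they are the same weekday.
(Nov 7, 2148 is a Thursday; Oct 14, 2151 is a Thursday.)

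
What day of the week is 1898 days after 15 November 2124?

First find the weekday of Nov 15, 2124. Doomsday rule: the anchor day for the 2100s is Sunday. For year 24: 24÷12 = 2 r 0, and 0÷4 = 0, so 2+0+0 = 2.
Sunday + 2 ≡ Tuesday — that's 2124's doomsday.
In November the doomsday date is Nov 7.
Nov 15 is 8 days after Nov 7; 8 mod 7 = 1, so Tuesday + 1 = Wednesday.
1898 mod 7 = 1, so 1898 days after a Wednesday is Wednesday + 1 = Thursday.

Thursday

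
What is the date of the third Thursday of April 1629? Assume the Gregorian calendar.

April 1, 1629 is a Sunday.
The first Thursday is therefore April 5 (4 days later).
The third Thursday is 5 + 2×7 = April 19.

April 19, 1629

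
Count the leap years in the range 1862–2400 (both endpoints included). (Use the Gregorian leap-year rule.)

Multiples of 4 in [1862,2400]: 135.
Of those, multiples of 100: 6 (not leap unless ÷400).
Multiples of 400: 2.
Leap years = 135 − 6 + 2 = 131.

131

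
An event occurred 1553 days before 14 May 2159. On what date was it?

−365 (one year) → May 14, 2158 (1188 left).
−365 (one year) → May 14, 2157 (823 left).
−365 (one year) → May 14, 2156 (458 left).
−366 (one year; includes Feb 29, 2156) → May 14, 2155 (92 left).
−14 → Apr 30, 2155 (end of Apr, 30 days; 78 left).
−30 → Mar 31, 2155 (end of Mar, 31 days; 48 left).
−31 → Feb 28, 2155 (end of Feb, 28 days; 17 left).
−17 → Feb 11, 2155.

February 11, 2155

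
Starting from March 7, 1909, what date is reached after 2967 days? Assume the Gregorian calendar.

+365 (one year) → Mar 7, 1910 (2602 left).
+365 (one year) → Mar 7, 1911 (2237 left).
+366 (one year; includes Feb 29, 1912) → Mar 7, 1912 (1871 left).
+365 (one year) → Mar 7, 1913 (1506 left).
+365 (one year) → Mar 7, 1914 (1141 left).
+365 (one year) → Mar 7, 1915 (776 left).
+366 (one year; includes Feb 29, 1916) → Mar 7, 1916 (410 left).
+365 (one year) → Mar 7, 1917 (45 left).
Mar has 31 days: +25 → Apr 1, 1917 (20 left).
+20 → Apr 21, 1917.

April 21, 1917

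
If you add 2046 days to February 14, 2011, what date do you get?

+365 (one year) → Feb 14, 2012 (1681 left).
+366 (one year; includes Feb 29, 2012) → Feb 14, 2013 (1315 left).
+365 (one year) → Feb 14, 2014 (950 left).
+365 (one year) → Feb 14, 2015 (585 left).
+365 (one year) → Feb 14, 2016 (220 left).
Feb has 29 days: +16 → Mar 1, 2016 (204 left).
Mar has 31 days: +31 → Apr 1, 2016 (173 left).
Apr has 30 days: +30 → May 1, 2016 (143 left).
May has 31 days: +31 → Jun 1, 2016 (112 left).
Jun has 30 days: +30 → Jul 1, 2016 (82 left).
Jul has 31 days: +31 → Aug 1, 2016 (51 left).
Aug has 31 days: +31 → Sep 1, 2016 (20 left).
+20 → Sep 21, 2016.

September 21, 2016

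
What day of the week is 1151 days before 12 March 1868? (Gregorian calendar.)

Monday

First find the weekday of Mar 12, 1868. Doomsday rule: the anchor day for the 1800s is Friday. For year 68: 68÷12 = 5 r 8, and 8÷4 = 2, so 5+8+2 = 15.
Friday + 15 ≡ Saturday — that's 1868's doomsday.
In March the doomsday date is Mar 14.
Mar 12 is 2 days before Mar 14; 2 mod 7 = 2, so Saturday − 2 = Thursday.
1151 mod 7 = 3, so 1151 days before a Thursday is Thursday − 3 = Monday.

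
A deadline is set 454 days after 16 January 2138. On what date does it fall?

+365 (one year) → Jan 16, 2139 (89 left).
Jan has 31 days: +16 → Feb 1, 2139 (73 left).
Feb has 28 days: +28 → Mar 1, 2139 (45 left).
Mar has 31 days: +31 → Apr 1, 2139 (14 left).
+14 → Apr 15, 2139.

April 15, 2139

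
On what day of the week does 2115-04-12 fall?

Doomsday rule: the anchor day for the 2100s is Sunday. For year 15: 15÷12 = 1 r 3, and 3÷4 = 0, so 1+3+0 = 4.
Sunday + 4 ≡ Thursday — that's 2115's doomsday.
In April the doomsday date is Apr 4.
Apr 12 is 8 days after Apr 4; 8 mod 7 = 1, so Thursday + 1 = Friday.

Friday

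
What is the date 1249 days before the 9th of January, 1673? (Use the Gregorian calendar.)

−366 (one year; includes Feb 29, 1672) → Jan 9, 1672 (883 left).
−365 (one year) → Jan 9, 1671 (518 left).
−365 (one year) → Jan 9, 1670 (153 left).
−9 → Dec 31, 1669 (end of Dec, 31 days; 144 left).
−31 → Nov 30, 1669 (end of Nov, 30 days; 113 left).
−30 → Oct 31, 1669 (end of Oct, 31 days; 83 left).
−31 → Sep 30, 1669 (end of Sep, 30 days; 52 left).
−30 → Aug 31, 1669 (end of Aug, 31 days; 22 left).
−22 → Aug 9, 1669.

August 9, 1669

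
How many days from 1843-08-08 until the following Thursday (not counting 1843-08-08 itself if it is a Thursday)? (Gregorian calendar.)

2

Aug 8, 1843 is a Tuesday.
From Tuesday to the next Thursday is 2 days.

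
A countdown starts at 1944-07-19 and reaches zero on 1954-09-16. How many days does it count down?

Jul 19, 1944 → Jul 19, 1945: 365 days.
Jul 19, 1945 → Jul 19, 1946: 365 days.
Jul 19, 1946 → Jul 19, 1947: 365 days.
Jul 19, 1947 → Jul 19, 1948: 366 days (Feb 29, 1948 is in that span).
Jul 19, 1948 → Jul 19, 1949: 365 days.
Jul 19, 1949 → Jul 19, 1950: 365 days.
Jul 19, 1950 → Jul 19, 1951: 365 days.
Jul 19, 1951 → Jul 19, 1952: 366 days (Feb 29, 1952 is in that span).
Jul 19, 1952 → Jul 19, 1953: 365 days.
Jul 19, 1953 → Jul 19, 1954: 365 days.
Jul 19, 1954 → Aug 19, 1954: 31 days (July has 31).
Aug 19, 1954 → Sep 16, 1954: 28 days.
Total: 3711 days.

3711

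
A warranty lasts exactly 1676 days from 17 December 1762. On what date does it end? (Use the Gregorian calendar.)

+365 (one year) → Dec 17, 1763 (1311 left).
+366 (one year; includes Feb 29, 1764) → Dec 17, 1764 (945 left).
+365 (one year) → Dec 17, 1765 (580 left).
+365 (one year) → Dec 17, 1766 (215 left).
Dec has 31 days: +15 → Jan 1, 1767 (200 left).
Jan has 31 days: +31 → Feb 1, 1767 (169 left).
Feb has 28 days: +28 → Mar 1, 1767 (141 left).
Mar has 31 days: +31 → Apr 1, 1767 (110 left).
Apr has 30 days: +30 → May 1, 1767 (80 left).
May has 31 days: +31 → Jun 1, 1767 (49 left).
Jun has 30 days: +30 → Jul 1, 1767 (19 left).
+19 → Jul 20, 1767.

July 20, 1767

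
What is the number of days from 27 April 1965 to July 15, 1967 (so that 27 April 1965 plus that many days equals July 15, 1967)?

809

Apr 27, 1965 → Apr 27, 1966: 365 days.
Apr 27, 1966 → Apr 27, 1967: 365 days.
Apr 27, 1967 → May 27, 1967: 30 days (April has 30).
May 27, 1967 → Jun 27, 1967: 31 days (May has 31).
Jun 27, 1967 → Jul 15, 1967: 18 days.
Total: 809 days.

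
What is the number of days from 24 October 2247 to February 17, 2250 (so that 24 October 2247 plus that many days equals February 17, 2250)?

Oct 24, 2247 → Oct 24, 2248: 366 days (Feb 29, 2248 is in that span).
Oct 24, 2248 → Oct 24, 2249: 365 days.
Oct 24, 2249 → Nov 24, 2249: 31 days (October has 31).
Nov 24, 2249 → Dec 24, 2249: 30 days (November has 30).
Dec 24, 2249 → Jan 24, 2250: 31 days (December has 31).
Jan 24, 2250 → Feb 17, 2250: 24 days.
Total: 847 days.

847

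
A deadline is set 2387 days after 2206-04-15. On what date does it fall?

+365 (one year) → Apr 15, 2207 (2022 left).
+366 (one year; includes Feb 29, 2208) → Apr 15, 2208 (1656 left).
+365 (one year) → Apr 15, 2209 (1291 left).
+365 (one year) → Apr 15, 2210 (926 left).
+365 (one year) → Apr 15, 2211 (561 left).
+366 (one year; includes Feb 29, 2212) → Apr 15, 2212 (195 left).
Apr has 30 days: +16 → May 1, 2212 (179 left).
May has 31 days: +31 → Jun 1, 2212 (148 left).
Jun has 30 days: +30 → Jul 1, 2212 (118 left).
Jul has 31 days: +31 → Aug 1, 2212 (87 left).
Aug has 31 days: +31 → Sep 1, 2212 (56 left).
Sep has 30 days: +30 → Oct 1, 2212 (26 left).
+26 → Oct 27, 2212.

October 27, 2212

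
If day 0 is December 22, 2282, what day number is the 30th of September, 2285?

Dec 22, 2282 → Dec 22, 2283: 365 days.
Dec 22, 2283 → Dec 22, 2284: 366 days (Feb 29, 2284 is in that span).
Dec 22, 2284 → Jan 22, 2285: 31 days (December has 31).
Jan 22, 2285 → Feb 22, 2285: 31 days (January has 31).
Feb 22, 2285 → Mar 22, 2285: 28 days (February has 28).
Mar 22, 2285 → Apr 22, 2285: 31 days (March has 31).
Apr 22, 2285 → May 22, 2285: 30 days (April has 30).
May 22, 2285 → Jun 22, 2285: 31 days (May has 31).
Jun 22, 2285 → Jul 22, 2285: 30 days (June has 30).
Jul 22, 2285 → Aug 22, 2285: 31 days (July has 31).
Aug 22, 2285 → Sep 22, 2285: 31 days (August has 31).
Sep 22, 2285 → Sep 30, 2285: 8 days.
Total: 1013 days.

1013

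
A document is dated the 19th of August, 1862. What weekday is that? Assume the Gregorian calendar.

Tuesday

Doomsday rule: the anchor day for the 1800s is Friday. For year 62: 62÷12 = 5 r 2, and 2÷4 = 0, so 5+2+0 = 7.
Friday + 7 ≡ Friday — that's 1862's doomsday.
In August the doomsday date is Aug 8.
Aug 19 is 11 days after Aug 8; 11 mod 7 = 4, so Friday + 4 = Tuesday.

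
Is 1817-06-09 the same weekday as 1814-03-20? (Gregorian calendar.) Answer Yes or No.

No

From Mar 20, 1814 to Jun 9, 1817 is 1177 days.
1177 mod 7 = 1, so they are different weekdays.
(Mar 20, 1814 is a Sunday; Jun 9, 1817 is a Monday.)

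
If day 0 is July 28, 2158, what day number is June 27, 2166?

Jul 28, 2158 → Jul 28, 2159: 365 days.
Jul 28, 2159 → Jul 28, 2160: 366 days (Feb 29, 2160 is in that span).
Jul 28, 2160 → Jul 28, 2161: 365 days.
Jul 28, 2161 → Jul 28, 2162: 365 days.
Jul 28, 2162 → Jul 28, 2163: 365 days.
Jul 28, 2163 → Jul 28, 2164: 366 days (Feb 29, 2164 is in that span).
Jul 28, 2164 → Jul 28, 2165: 365 days.
Jul 28, 2165 → Aug 28, 2165: 31 days (July has 31).
Aug 28, 2165 → Sep 28, 2165: 31 days (August has 31).
Sep 28, 2165 → Oct 28, 2165: 30 days (September has 30).
Oct 28, 2165 → Nov 28, 2165: 31 days (October has 31).
Nov 28, 2165 → Dec 28, 2165: 30 days (November has 30).
Dec 28, 2165 → Jan 28, 2166: 31 days (December has 31).
Jan 28, 2166 → Feb 28, 2166: 31 days (January has 31).
Feb 28, 2166 → Mar 28, 2166: 28 days (February has 28).
Mar 28, 2166 → Apr 28, 2166: 31 days (March has 31).
Apr 28, 2166 → May 28, 2166: 30 days (April has 30).
May 28, 2166 → Jun 27, 2166: 30 days.
Total: 2891 days.

2891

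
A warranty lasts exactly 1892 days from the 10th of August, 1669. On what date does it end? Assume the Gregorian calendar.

October 15, 1674

+365 (one year) → Aug 10, 1670 (1527 left).
+365 (one year) → Aug 10, 1671 (1162 left).
+366 (one year; includes Feb 29, 1672) → Aug 10, 1672 (796 left).
+365 (one year) → Aug 10, 1673 (431 left).
+365 (one year) → Aug 10, 1674 (66 left).
Aug has 31 days: +22 → Sep 1, 1674 (44 left).
Sep has 30 days: +30 → Oct 1, 1674 (14 left).
+14 → Oct 15, 1674.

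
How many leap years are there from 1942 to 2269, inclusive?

80

Multiples of 4 in [1942,2269]: 82.
Of those, multiples of 100: 3 (not leap unless ÷400).
Multiples of 400: 1.
Leap years = 82 − 3 + 1 = 80.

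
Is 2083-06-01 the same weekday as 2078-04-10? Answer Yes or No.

No

From Apr 10, 2078 to Jun 1, 2083 is 1878 days.
1878 mod 7 = 2, so they are different weekdays.
(Apr 10, 2078 is a Sunday; Jun 1, 2083 is a Tuesday.)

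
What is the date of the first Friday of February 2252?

February 1, 2252 is a Sunday.
The first Friday is therefore February 6 (5 days later).

February 6, 2252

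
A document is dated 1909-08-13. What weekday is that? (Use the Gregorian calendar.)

Friday

Doomsday rule: the anchor day for the 1900s is Wednesday. For year 09: 9÷12 = 0 r 9, and 9÷4 = 2, so 0+9+2 = 11.
Wednesday + 11 ≡ Sunday — that's 1909's doomsday.
In August the doomsday date is Aug 8.
Aug 13 is 5 days after Aug 8; 5 mod 7 = 5, so Sunday + 5 = Friday.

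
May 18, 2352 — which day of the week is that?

Sunday

Doomsday rule: the anchor day for the 2300s is Wednesday. For year 52: 52÷12 = 4 r 4, and 4÷4 = 1, so 4+4+1 = 9.
Wednesday + 9 ≡ Friday — that's 2352's doomsday.
In May the doomsday date is May 9.
May 18 is 9 days after May 9; 9 mod 7 = 2, so Friday + 2 = Sunday.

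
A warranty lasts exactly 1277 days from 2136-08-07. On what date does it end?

+365 (one year) → Aug 7, 2137 (912 left).
+365 (one year) → Aug 7, 2138 (547 left).
+365 (one year) → Aug 7, 2139 (182 left).
Aug has 31 days: +25 → Sep 1, 2139 (157 left).
Sep has 30 days: +30 → Oct 1, 2139 (127 left).
Oct has 31 days: +31 → Nov 1, 2139 (96 left).
Nov has 30 days: +30 → Dec 1, 2139 (66 left).
Dec has 31 days: +31 → Jan 1, 2140 (35 left).
Jan has 31 days: +31 → Feb 1, 2140 (4 left).
+4 → Feb 5, 2140.

February 5, 2140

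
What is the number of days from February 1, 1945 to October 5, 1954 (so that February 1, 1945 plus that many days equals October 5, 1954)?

3533

Feb 1, 1945 → Feb 1, 1946: 365 days.
Feb 1, 1946 → Feb 1, 1947: 365 days.
Feb 1, 1947 → Feb 1, 1948: 365 days.
Feb 1, 1948 → Feb 1, 1949: 366 days (Feb 29, 1948 is in that span).
Feb 1, 1949 → Feb 1, 1950: 365 days.
Feb 1, 1950 → Feb 1, 1951: 365 days.
Feb 1, 1951 → Feb 1, 1952: 365 days.
Feb 1, 1952 → Feb 1, 1953: 366 days (Feb 29, 1952 is in that span).
Feb 1, 1953 → Feb 1, 1954: 365 days.
Feb 1, 1954 → Mar 1, 1954: 28 days (February has 28).
Mar 1, 1954 → Apr 1, 1954: 31 days (March has 31).
Apr 1, 1954 → May 1, 1954: 30 days (April has 30).
May 1, 1954 → Jun 1, 1954: 31 days (May has 31).
Jun 1, 1954 → Jul 1, 1954: 30 days (June has 30).
Jul 1, 1954 → Aug 1, 1954: 31 days (July has 31).
Aug 1, 1954 → Sep 1, 1954: 31 days (August has 31).
Sep 1, 1954 → Oct 1, 1954: 30 days (September has 30).
Oct 1, 1954 → Oct 5, 1954: 4 days.
Total: 3533 days.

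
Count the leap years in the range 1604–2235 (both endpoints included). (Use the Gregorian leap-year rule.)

Multiples of 4 in [1604,2235]: 158.
Of those, multiples of 100: 6 (not leap unless ÷400).
Multiples of 400: 1.
Leap years = 158 − 6 + 1 = 153.

153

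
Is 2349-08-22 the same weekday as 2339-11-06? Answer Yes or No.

Yes

From Nov 6, 2339 to Aug 22, 2349 is 3577 days.
3577 mod 7 = 0, so they are the same weekday.
(Nov 6, 2339 is a Monday; Aug 22, 2349 is a Monday.)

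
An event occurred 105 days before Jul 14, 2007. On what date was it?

March 31, 2007

−14 → Jun 30, 2007 (end of Jun, 30 days; 91 left).
−30 → May 31, 2007 (end of May, 31 days; 61 left).
−31 → Apr 30, 2007 (end of Apr, 30 days; 30 left).
−30 → Mar 31, 2007 (end of Mar, 31 days; 0 left).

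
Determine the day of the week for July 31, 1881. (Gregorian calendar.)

Doomsday rule: the anchor day for the 1800s is Friday. For year 81: 81÷12 = 6 r 9, and 9÷4 = 2, so 6+9+2 = 17.
Friday + 17 ≡ Monday — that's 1881's doomsday.
In July the doomsday date is Jul 11.
Jul 31 is 20 days after Jul 11; 20 mod 7 = 6, so Monday + 6 = Sunday.

Sunday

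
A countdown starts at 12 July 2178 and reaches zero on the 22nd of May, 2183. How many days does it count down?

Jul 12, 2178 → Jul 12, 2179: 365 days.
Jul 12, 2179 → Jul 12, 2180: 366 days (Feb 29, 2180 is in that span).
Jul 12, 2180 → Jul 12, 2181: 365 days.
Jul 12, 2181 → Jul 12, 2182: 365 days.
Jul 12, 2182 → Aug 12, 2182: 31 days (July has 31).
Aug 12, 2182 → Sep 12, 2182: 31 days (August has 31).
Sep 12, 2182 → Oct 12, 2182: 30 days (September has 30).
Oct 12, 2182 → Nov 12, 2182: 31 days (October has 31).
Nov 12, 2182 → Dec 12, 2182: 30 days (November has 30).
Dec 12, 2182 → Jan 12, 2183: 31 days (December has 31).
Jan 12, 2183 → Feb 12, 2183: 31 days (January has 31).
Feb 12, 2183 → Mar 12, 2183: 28 days (February has 28).
Mar 12, 2183 → Apr 12, 2183: 31 days (March has 31).
Apr 12, 2183 → May 12, 2183: 30 days (April has 30).
May 12, 2183 → May 22, 2183: 10 days.
Total: 1775 days.

1775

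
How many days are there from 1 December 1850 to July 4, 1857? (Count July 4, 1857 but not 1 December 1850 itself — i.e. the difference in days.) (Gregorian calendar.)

2407

Dec 1, 1850 → Dec 1, 1851: 365 days.
Dec 1, 1851 → Dec 1, 1852: 366 days (Feb 29, 1852 is in that span).
Dec 1, 1852 → Dec 1, 1853: 365 days.
Dec 1, 1853 → Dec 1, 1854: 365 days.
Dec 1, 1854 → Dec 1, 1855: 365 days.
Dec 1, 1855 → Dec 1, 1856: 366 days (Feb 29, 1856 is in that span).
Dec 1, 1856 → Jan 1, 1857: 31 days (December has 31).
Jan 1, 1857 → Feb 1, 1857: 31 days (January has 31).
Feb 1, 1857 → Mar 1, 1857: 28 days (February has 28).
Mar 1, 1857 → Apr 1, 1857: 31 days (March has 31).
Apr 1, 1857 → May 1, 1857: 30 days (April has 30).
May 1, 1857 → Jun 1, 1857: 31 days (May has 31).
Jun 1, 1857 → Jul 1, 1857: 30 days (June has 30).
Jul 1, 1857 → Jul 4, 1857: 3 days.
Total: 2407 days.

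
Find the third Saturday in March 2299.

March 18, 2299

March 1, 2299 is a Wednesday.
The first Saturday is therefore March 4 (3 days later).
The third Saturday is 4 + 2×7 = March 18.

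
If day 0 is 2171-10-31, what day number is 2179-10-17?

2908

Oct 31, 2171 → Oct 31, 2172: 366 days (Feb 29, 2172 is in that span).
Oct 31, 2172 → Oct 31, 2173: 365 days.
Oct 31, 2173 → Oct 31, 2174: 365 days.
Oct 31, 2174 → Oct 31, 2175: 365 days.
Oct 31, 2175 → Oct 31, 2176: 366 days (Feb 29, 2176 is in that span).
Oct 31, 2176 → Oct 31, 2177: 365 days.
Oct 31, 2177 → Oct 31, 2178: 365 days.
Oct 31, 2178 → Nov 30, 2178: 30 days (October has 31).
Nov 30, 2178 → Dec 30, 2178: 30 days (November has 30).
Dec 30, 2178 → Jan 30, 2179: 31 days (December has 31).
Jan 30, 2179 → Feb 28, 2179: 29 days (January has 31).
Feb 28, 2179 → Mar 28, 2179: 28 days (February has 28).
Mar 28, 2179 → Apr 28, 2179: 31 days (March has 31).
Apr 28, 2179 → May 28, 2179: 30 days (April has 30).
May 28, 2179 → Jun 28, 2179: 31 days (May has 31).
Jun 28, 2179 → Jul 28, 2179: 30 days (June has 30).
Jul 28, 2179 → Aug 28, 2179: 31 days (July has 31).
Aug 28, 2179 → Sep 28, 2179: 31 days (August has 31).
Sep 28, 2179 → Oct 17, 2179: 19 days.
Total: 2908 days.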